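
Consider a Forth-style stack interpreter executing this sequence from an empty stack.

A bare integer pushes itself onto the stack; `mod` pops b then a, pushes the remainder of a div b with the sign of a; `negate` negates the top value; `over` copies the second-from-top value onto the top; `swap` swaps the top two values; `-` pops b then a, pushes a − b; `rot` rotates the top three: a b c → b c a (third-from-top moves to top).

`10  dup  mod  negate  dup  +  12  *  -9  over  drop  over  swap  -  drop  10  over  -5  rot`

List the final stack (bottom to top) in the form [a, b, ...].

10     -> [10]
dup    -> [10, 10]
mod    -> [0]
negate -> [0]
dup    -> [0, 0]
+      -> [0]
12     -> [0, 12]
*      -> [0]
-9     -> [0, -9]
over   -> [0, -9, 0]
drop   -> [0, -9]
over   -> [0, -9, 0]
swap   -> [0, 0, -9]
-      -> [0, 9]
drop   -> [0]
10     -> [0, 10]
over   -> [0, 10, 0]
-5     -> [0, 10, 0, -5]
rot    -> [0, 0, -5, 10]

[0, 0, -5, 10]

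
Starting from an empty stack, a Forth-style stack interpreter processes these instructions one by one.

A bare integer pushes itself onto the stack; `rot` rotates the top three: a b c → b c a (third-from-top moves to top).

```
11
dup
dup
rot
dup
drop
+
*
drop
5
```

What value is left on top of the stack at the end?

11   -> [11]
dup  -> [11, 11]
dup  -> [11, 11, 11]
rot  -> [11, 11, 11]
dup  -> [11, 11, 11, 11]
drop -> [11, 11, 11]
+    -> [11, 22]
*    -> [242]
drop -> []
5    -> [5]

5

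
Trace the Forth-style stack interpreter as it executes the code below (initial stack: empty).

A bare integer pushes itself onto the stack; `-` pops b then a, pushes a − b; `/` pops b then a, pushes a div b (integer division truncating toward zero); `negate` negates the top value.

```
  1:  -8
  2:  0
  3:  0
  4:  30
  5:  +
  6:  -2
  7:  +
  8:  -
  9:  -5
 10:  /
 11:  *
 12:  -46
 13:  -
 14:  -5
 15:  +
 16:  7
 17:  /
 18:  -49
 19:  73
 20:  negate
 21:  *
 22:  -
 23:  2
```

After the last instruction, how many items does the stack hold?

2

-8     -> [-8]
0      -> [-8, 0]
0      -> [-8, 0, 0]
30     -> [-8, 0, 0, 30]
+      -> [-8, 0, 30]
-2     -> [-8, 0, 30, -2]
+      -> [-8, 0, 28]
-      -> [-8, -28]
-5     -> [-8, -28, -5]
/      -> [-8, 5]
*      -> [-40]
-46    -> [-40, -46]
-      -> [6]
-5     -> [6, -5]
+      -> [1]
7      -> [1, 7]
/      -> [0]
-49    -> [0, -49]
73     -> [0, -49, 73]
negate -> [0, -49, -73]
*      -> [0, 3577]
-      -> [-3577]
2      -> [-3577, 2]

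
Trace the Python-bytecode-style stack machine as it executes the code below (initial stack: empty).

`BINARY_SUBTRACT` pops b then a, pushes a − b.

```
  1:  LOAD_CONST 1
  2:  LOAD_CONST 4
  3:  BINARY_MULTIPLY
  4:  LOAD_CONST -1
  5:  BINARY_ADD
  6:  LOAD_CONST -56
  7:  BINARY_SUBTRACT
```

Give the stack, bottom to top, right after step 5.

LOAD_CONST 1    → 1
LOAD_CONST 4    → 1 4
BINARY_MULTIPLY → 4
LOAD_CONST -1   → 4 -1
BINARY_ADD      → 3

[3]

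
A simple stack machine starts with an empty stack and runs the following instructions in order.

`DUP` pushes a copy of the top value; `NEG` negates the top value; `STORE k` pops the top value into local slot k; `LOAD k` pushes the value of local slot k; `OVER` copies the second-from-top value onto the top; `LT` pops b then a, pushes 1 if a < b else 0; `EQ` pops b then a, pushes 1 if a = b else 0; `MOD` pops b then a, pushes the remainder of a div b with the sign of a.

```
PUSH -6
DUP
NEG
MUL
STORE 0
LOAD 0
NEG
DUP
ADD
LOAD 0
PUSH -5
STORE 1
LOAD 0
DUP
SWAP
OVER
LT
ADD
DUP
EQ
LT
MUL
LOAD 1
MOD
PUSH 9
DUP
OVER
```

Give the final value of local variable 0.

PUSH -6 → -6
DUP     → -6 -6
NEG     → -6 6
MUL     → -36
STORE 0 → (empty)
LOAD 0  → -36
NEG     → 36
DUP     → 36 36
ADD     → 72
LOAD 0  → 72 -36
PUSH -5 → 72 -36 -5
STORE 1 → 72 -36
LOAD 0  → 72 -36 -36
DUP     → 72 -36 -36 -36
SWAP    → 72 -36 -36 -36
OVER    → 72 -36 -36 -36 -36
LT      → 72 -36 -36 0
ADD     → 72 -36 -36
DUP     → 72 -36 -36 -36
EQ      → 72 -36 1
LT      → 72 1
MUL     → 72
LOAD 1  → 72 -5
MOD     → 2
PUSH 9  → 2 9
DUP     → 2 9 9
OVER    → 2 9 9 9

-36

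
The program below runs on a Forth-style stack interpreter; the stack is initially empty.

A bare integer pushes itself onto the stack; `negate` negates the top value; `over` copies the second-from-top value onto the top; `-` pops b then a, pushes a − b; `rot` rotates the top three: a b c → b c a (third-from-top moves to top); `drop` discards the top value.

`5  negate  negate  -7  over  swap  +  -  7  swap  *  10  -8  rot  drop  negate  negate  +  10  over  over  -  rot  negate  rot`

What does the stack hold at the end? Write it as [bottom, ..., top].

5      → [5]
negate → [-5]
negate → [5]
-7     → [5, -7]
over   → [5, -7, 5]
swap   → [5, 5, -7]
+      → [5, -2]
-      → [7]
7      → [7, 7]
swap   → [7, 7]
*      → [49]
10     → [49, 10]
-8     → [49, 10, -8]
rot    → [10, -8, 49]
drop   → [10, -8]
negate → [10, 8]
negate → [10, -8]
+      → [2]
10     → [2, 10]
over   → [2, 10, 2]
over   → [2, 10, 2, 10]
-      → [2, 10, -8]
rot    → [10, -8, 2]
negate → [10, -8, -2]
rot    → [-8, -2, 10]

[-8, -2, 10]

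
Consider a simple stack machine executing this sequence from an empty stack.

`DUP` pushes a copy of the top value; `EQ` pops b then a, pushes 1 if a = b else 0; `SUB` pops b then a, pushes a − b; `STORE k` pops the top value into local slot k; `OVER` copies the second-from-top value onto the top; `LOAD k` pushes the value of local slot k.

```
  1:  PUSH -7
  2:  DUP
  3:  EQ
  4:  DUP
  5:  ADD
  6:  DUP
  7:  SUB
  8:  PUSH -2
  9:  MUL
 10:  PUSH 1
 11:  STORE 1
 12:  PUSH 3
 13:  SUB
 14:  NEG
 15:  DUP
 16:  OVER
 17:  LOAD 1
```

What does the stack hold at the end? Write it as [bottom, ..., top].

[3, 3, 3, 1]

PUSH -7  -7
DUP      -7 -7
EQ       1
DUP      1 1
ADD      2
DUP      2 2
SUB      0
PUSH -2  0 -2
MUL      0
PUSH 1   0 1
STORE 1  0
PUSH 3   0 3
SUB      -3
NEG      3
DUP      3 3
OVER     3 3 3
LOAD 1   3 3 3 1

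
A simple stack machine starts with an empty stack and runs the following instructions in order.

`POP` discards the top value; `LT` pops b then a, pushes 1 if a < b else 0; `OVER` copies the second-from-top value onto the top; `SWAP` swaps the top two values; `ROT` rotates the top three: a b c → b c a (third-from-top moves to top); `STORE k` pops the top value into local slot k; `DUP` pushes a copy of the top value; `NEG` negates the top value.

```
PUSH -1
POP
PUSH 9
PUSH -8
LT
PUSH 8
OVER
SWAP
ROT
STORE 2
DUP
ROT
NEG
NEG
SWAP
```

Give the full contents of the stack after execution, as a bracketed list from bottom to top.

PUSH -1 → -1
POP     → (empty)
PUSH 9  → 9
PUSH -8 → 9 -8
LT      → 0
PUSH 8  → 0 8
OVER    → 0 8 0
SWAP    → 0 0 8
ROT     → 0 8 0
STORE 2 → 0 8
DUP     → 0 8 8
ROT     → 8 8 0
NEG     → 8 8 0
NEG     → 8 8 0
SWAP    → 8 0 8

[8, 0, 8]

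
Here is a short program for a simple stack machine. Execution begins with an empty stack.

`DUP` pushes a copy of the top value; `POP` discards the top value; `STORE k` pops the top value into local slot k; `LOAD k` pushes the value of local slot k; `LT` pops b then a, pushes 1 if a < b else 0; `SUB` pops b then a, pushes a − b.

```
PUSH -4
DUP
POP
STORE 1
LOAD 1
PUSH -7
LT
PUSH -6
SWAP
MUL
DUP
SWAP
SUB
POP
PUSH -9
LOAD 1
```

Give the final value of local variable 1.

PUSH -4 -> -4
DUP     -> -4 -4
POP     -> -4
STORE 1 -> (empty)
LOAD 1  -> -4
PUSH -7 -> -4 -7
LT      -> 0
PUSH -6 -> 0 -6
SWAP    -> -6 0
MUL     -> 0
DUP     -> 0 0
SWAP    -> 0 0
SUB     -> 0
POP     -> (empty)
PUSH -9 -> -9
LOAD 1  -> -9 -4

-4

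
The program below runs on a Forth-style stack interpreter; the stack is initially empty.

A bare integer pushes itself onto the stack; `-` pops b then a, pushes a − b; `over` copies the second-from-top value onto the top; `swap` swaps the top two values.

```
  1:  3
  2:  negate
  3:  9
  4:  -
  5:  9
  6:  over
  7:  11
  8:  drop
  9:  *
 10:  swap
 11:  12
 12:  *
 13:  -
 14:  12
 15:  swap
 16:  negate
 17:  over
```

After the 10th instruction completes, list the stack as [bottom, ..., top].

3      : [3]
negate : [-3]
9      : [-3, 9]
-      : [-12]
9      : [-12, 9]
over   : [-12, 9, -12]
11     : [-12, 9, -12, 11]
drop   : [-12, 9, -12]
*      : [-12, -108]
swap   : [-108, -12]

[-108, -12]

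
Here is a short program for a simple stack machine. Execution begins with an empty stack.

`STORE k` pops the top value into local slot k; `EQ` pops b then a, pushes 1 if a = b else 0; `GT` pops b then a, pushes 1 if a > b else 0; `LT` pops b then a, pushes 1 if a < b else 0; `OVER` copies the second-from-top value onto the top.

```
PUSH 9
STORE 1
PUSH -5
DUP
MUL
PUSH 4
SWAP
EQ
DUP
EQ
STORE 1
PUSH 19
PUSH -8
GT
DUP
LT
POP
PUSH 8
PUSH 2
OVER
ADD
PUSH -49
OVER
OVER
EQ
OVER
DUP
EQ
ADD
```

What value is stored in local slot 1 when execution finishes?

PUSH 9   → 9
STORE 1  → (empty)
PUSH -5  → -5
DUP      → -5 -5
MUL      → 25
PUSH 4   → 25 4
SWAP     → 4 25
EQ       → 0
DUP      → 0 0
EQ       → 1
STORE 1  → (empty)
PUSH 19  → 19
PUSH -8  → 19 -8
GT       → 1
DUP      → 1 1
LT       → 0
POP      → (empty)
PUSH 8   → 8
PUSH 2   → 8 2
OVER     → 8 2 8
ADD      → 8 10
PUSH -49 → 8 10 -49
OVER     → 8 10 -49 10
OVER     → 8 10 -49 10 -49
EQ       → 8 10 -49 0
OVER     → 8 10 -49 0 -49
DUP      → 8 10 -49 0 -49 -49
EQ       → 8 10 -49 0 1
ADD      → 8 10 -49 1

1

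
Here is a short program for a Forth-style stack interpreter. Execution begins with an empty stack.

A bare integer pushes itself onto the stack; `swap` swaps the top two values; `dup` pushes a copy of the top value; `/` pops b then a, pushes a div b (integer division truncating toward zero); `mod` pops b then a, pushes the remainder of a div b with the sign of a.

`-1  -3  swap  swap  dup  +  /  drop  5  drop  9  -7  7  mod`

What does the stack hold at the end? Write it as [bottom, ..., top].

-1   → [-1]
-3   → [-1, -3]
swap → [-3, -1]
swap → [-1, -3]
dup  → [-1, -3, -3]
+    → [-1, -6]
/    → [0]
drop → []
5    → [5]
drop → []
9    → [9]
-7   → [9, -7]
7    → [9, -7, 7]
mod  → [9, 0]

[9, 0]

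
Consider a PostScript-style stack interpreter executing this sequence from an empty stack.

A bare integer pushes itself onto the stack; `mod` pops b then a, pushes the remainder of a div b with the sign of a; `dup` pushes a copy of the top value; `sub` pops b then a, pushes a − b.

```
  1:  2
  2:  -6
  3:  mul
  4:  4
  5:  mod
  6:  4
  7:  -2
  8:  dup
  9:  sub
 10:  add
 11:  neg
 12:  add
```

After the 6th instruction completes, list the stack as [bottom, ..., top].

2   → 2
-6  → 2 -6
mul → -12
4   → -12 4
mod → 0
4   → 0 4

[0, 4]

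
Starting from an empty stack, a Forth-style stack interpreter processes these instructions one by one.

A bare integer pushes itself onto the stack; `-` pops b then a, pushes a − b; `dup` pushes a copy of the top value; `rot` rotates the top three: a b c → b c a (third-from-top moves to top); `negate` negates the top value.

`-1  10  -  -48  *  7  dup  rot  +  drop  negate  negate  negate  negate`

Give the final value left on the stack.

7

-1      [-1]
10      [-1, 10]
-       [-11]
-48     [-11, -48]
*       [528]
7       [528, 7]
dup     [528, 7, 7]
rot     [7, 7, 528]
+       [7, 535]
drop    [7]
negate  [-7]
negate  [7]
negate  [-7]
negate  [7]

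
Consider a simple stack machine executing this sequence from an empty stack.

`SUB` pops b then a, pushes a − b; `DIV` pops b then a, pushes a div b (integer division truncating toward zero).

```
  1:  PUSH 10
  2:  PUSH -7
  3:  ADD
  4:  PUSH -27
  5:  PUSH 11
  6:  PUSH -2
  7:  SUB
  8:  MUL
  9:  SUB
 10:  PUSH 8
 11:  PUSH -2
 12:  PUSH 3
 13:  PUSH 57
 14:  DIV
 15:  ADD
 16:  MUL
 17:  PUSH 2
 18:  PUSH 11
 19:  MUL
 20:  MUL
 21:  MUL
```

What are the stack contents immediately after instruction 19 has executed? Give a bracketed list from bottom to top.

PUSH 10   10
PUSH -7   10 -7
ADD       3
PUSH -27  3 -27
PUSH 11   3 -27 11
PUSH -2   3 -27 11 -2
SUB       3 -27 13
MUL       3 -351
SUB       354
PUSH 8    354 8
PUSH -2   354 8 -2
PUSH 3    354 8 -2 3
PUSH 57   354 8 -2 3 57
DIV       354 8 -2 0
ADD       354 8 -2
MUL       354 -16
PUSH 2    354 -16 2
PUSH 11   354 -16 2 11
MUL       354 -16 22

[354, -16, 22]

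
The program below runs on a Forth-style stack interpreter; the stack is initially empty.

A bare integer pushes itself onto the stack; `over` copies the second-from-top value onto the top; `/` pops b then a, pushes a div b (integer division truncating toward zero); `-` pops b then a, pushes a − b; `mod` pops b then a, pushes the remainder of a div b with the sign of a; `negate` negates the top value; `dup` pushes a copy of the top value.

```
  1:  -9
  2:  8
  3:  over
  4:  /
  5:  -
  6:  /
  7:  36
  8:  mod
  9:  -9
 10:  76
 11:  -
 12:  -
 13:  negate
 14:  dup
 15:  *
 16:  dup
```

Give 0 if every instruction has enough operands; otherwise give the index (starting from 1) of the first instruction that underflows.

6

-9   : [-9]
8    : [-9, 8]
over : [-9, 8, -9]
/    : [-9, 0]
-    : [-9]
/  — needs 2 operands, stack has 1 → underflow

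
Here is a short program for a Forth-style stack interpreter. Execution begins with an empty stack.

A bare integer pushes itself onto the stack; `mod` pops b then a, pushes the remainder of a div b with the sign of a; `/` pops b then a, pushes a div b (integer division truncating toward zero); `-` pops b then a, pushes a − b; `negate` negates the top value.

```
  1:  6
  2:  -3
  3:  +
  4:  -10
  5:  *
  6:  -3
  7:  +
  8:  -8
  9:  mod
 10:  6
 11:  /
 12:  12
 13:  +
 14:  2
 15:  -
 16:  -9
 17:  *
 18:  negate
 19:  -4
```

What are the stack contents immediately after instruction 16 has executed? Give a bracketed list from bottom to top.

6   : [6]
-3  : [6, -3]
+   : [3]
-10 : [3, -10]
*   : [-30]
-3  : [-30, -3]
+   : [-33]
-8  : [-33, -8]
mod : [-1]
6   : [-1, 6]
/   : [0]
12  : [0, 12]
+   : [12]
2   : [12, 2]
-   : [10]
-9  : [10, -9]

[10, -9]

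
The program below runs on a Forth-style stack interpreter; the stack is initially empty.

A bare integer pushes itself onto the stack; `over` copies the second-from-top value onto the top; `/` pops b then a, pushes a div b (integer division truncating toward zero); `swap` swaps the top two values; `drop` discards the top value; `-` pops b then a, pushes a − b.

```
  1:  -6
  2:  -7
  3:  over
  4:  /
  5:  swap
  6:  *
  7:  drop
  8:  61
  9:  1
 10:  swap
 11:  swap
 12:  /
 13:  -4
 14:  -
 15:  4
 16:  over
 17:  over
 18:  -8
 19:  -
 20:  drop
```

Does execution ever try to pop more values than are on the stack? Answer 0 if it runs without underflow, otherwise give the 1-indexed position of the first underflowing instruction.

0

-6   : [-6]
-7   : [-6, -7]
over : [-6, -7, -6]
/    : [-6, 1]
swap : [1, -6]
*    : [-6]
drop : []
61   : [61]
1    : [61, 1]
swap : [1, 61]
swap : [61, 1]
/    : [61]
-4   : [61, -4]
-    : [65]
4    : [65, 4]
over : [65, 4, 65]
over : [65, 4, 65, 4]
-8   : [65, 4, 65, 4, -8]
-    : [65, 4, 65, 12]
drop : [65, 4, 65]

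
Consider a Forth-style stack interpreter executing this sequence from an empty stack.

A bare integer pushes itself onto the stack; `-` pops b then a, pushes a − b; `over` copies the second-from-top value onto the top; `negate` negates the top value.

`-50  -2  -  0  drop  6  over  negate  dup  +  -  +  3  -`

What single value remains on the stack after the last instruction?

-141

-50    → -50
-2     → -50 -2
-      → -48
0      → -48 0
drop   → -48
6      → -48 6
over   → -48 6 -48
negate → -48 6 48
dup    → -48 6 48 48
+      → -48 6 96
-      → -48 -90
+      → -138
3      → -138 3
-      → -141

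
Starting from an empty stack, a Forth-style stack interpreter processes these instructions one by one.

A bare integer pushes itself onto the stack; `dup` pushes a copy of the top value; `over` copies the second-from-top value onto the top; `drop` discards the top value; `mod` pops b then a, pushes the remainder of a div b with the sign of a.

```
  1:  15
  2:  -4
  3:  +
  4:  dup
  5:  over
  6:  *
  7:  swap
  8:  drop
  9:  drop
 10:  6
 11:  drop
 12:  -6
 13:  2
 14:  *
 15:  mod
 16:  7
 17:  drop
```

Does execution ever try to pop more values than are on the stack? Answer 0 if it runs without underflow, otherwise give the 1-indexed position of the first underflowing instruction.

15   : 15
-4   : 15 -4
+    : 11
dup  : 11 11
over : 11 11 11
*    : 11 121
swap : 121 11
drop : 121
drop : (empty)
6    : 6
drop : (empty)
-6   : -6
2    : -6 2
*    : -12
mod  — needs 2 operands, stack has 1 → underflow

15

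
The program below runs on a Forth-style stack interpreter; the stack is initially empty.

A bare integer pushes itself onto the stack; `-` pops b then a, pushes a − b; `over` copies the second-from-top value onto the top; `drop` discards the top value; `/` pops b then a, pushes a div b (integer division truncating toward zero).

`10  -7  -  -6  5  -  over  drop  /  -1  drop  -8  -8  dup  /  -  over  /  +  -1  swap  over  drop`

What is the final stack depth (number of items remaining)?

10   : [10]
-7   : [10, -7]
-    : [17]
-6   : [17, -6]
5    : [17, -6, 5]
-    : [17, -11]
over : [17, -11, 17]
drop : [17, -11]
/    : [-1]
-1   : [-1, -1]
drop : [-1]
-8   : [-1, -8]
-8   : [-1, -8, -8]
dup  : [-1, -8, -8, -8]
/    : [-1, -8, 1]
-    : [-1, -9]
over : [-1, -9, -1]
/    : [-1, 9]
+    : [8]
-1   : [8, -1]
swap : [-1, 8]
over : [-1, 8, -1]
drop : [-1, 8]

2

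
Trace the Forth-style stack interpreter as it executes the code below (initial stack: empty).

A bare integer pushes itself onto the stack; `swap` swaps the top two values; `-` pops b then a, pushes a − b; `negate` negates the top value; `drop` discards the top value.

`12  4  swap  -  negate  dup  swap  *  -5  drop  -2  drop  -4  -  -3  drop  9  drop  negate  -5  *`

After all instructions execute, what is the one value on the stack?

12      12
4       12 4
swap    4 12
-       -8
negate  8
dup     8 8
swap    8 8
*       64
-5      64 -5
drop    64
-2      64 -2
drop    64
-4      64 -4
-       68
-3      68 -3
drop    68
9       68 9
drop    68
negate  -68
-5      -68 -5
*       340

340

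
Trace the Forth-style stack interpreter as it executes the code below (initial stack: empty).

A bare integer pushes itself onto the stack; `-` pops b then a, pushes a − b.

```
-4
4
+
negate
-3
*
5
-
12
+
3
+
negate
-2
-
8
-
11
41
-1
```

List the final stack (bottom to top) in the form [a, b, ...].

-4     : -4
4      : -4 4
+      : 0
negate : 0
-3     : 0 -3
*      : 0
5      : 0 5
-      : -5
12     : -5 12
+      : 7
3      : 7 3
+      : 10
negate : -10
-2     : -10 -2
-      : -8
8      : -8 8
-      : -16
11     : -16 11
41     : -16 11 41
-1     : -16 11 41 -1

[-16, 11, 41, -1]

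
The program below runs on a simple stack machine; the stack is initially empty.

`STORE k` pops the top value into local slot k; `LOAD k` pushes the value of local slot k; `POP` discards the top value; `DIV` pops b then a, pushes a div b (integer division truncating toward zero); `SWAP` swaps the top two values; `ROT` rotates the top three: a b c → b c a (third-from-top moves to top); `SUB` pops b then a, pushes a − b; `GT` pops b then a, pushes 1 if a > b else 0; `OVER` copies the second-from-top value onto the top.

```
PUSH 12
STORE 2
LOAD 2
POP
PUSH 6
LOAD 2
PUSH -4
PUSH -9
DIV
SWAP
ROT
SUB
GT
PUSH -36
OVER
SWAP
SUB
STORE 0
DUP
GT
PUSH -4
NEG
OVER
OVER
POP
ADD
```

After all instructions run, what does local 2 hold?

PUSH 12  → 12
STORE 2  → (empty)
LOAD 2   → 12
POP      → (empty)
PUSH 6   → 6
LOAD 2   → 6 12
PUSH -4  → 6 12 -4
PUSH -9  → 6 12 -4 -9
DIV      → 6 12 0
SWAP     → 6 0 12
ROT      → 0 12 6
SUB      → 0 6
GT       → 0
PUSH -36 → 0 -36
OVER     → 0 -36 0
SWAP     → 0 0 -36
SUB      → 0 36
STORE 0  → 0
DUP      → 0 0
GT       → 0
PUSH -4  → 0 -4
NEG      → 0 4
OVER     → 0 4 0
OVER     → 0 4 0 4
POP      → 0 4 0
ADD      → 0 4

12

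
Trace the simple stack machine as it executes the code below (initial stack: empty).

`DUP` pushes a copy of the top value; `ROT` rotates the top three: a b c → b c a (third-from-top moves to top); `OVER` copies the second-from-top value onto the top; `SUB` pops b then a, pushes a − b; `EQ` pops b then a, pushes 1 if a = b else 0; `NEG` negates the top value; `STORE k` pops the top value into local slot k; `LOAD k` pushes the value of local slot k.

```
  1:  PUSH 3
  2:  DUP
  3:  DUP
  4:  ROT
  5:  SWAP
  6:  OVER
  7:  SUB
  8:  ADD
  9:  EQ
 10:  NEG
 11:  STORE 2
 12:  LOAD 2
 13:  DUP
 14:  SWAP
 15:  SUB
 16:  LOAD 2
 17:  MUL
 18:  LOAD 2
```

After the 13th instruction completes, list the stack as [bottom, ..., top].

PUSH 3  → [3]
DUP     → [3, 3]
DUP     → [3, 3, 3]
ROT     → [3, 3, 3]
SWAP    → [3, 3, 3]
OVER    → [3, 3, 3, 3]
SUB     → [3, 3, 0]
ADD     → [3, 3]
EQ      → [1]
NEG     → [-1]
STORE 2 → []
LOAD 2  → [-1]
DUP     → [-1, -1]

[-1, -1]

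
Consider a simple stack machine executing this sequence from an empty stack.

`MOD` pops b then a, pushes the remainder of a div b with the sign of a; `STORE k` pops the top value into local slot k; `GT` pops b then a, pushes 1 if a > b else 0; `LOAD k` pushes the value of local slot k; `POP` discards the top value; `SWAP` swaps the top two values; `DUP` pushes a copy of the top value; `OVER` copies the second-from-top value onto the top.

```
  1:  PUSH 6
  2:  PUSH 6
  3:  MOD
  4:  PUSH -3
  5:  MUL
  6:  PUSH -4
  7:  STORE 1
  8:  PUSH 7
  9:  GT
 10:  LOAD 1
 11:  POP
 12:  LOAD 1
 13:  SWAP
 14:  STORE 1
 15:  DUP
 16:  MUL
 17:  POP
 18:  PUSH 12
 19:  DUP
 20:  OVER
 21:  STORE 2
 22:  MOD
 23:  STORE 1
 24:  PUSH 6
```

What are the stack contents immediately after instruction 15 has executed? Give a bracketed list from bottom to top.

PUSH 6  → 6
PUSH 6  → 6 6
MOD     → 0
PUSH -3 → 0 -3
MUL     → 0
PUSH -4 → 0 -4
STORE 1 → 0
PUSH 7  → 0 7
GT      → 0
LOAD 1  → 0 -4
POP     → 0
LOAD 1  → 0 -4
SWAP    → -4 0
STORE 1 → -4
DUP     → -4 -4

[-4, -4]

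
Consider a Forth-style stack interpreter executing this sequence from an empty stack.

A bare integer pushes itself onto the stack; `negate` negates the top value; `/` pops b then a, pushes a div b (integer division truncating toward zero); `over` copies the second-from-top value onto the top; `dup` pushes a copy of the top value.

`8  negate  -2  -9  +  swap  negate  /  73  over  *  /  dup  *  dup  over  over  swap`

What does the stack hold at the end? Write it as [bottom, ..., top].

8      : [8]
negate : [-8]
-2     : [-8, -2]
-9     : [-8, -2, -9]
+      : [-8, -11]
swap   : [-11, -8]
negate : [-11, 8]
/      : [-1]
73     : [-1, 73]
over   : [-1, 73, -1]
*      : [-1, -73]
/      : [0]
dup    : [0, 0]
*      : [0]
dup    : [0, 0]
over   : [0, 0, 0]
over   : [0, 0, 0, 0]
swap   : [0, 0, 0, 0]

[0, 0, 0, 0]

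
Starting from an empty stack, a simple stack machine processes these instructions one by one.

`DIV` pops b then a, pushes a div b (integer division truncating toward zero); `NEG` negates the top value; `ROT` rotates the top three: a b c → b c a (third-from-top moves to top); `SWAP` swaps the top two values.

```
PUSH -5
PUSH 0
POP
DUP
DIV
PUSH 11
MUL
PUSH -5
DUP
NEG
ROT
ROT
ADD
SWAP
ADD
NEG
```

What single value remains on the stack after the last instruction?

PUSH -5  -5
PUSH 0   -5 0
POP      -5
DUP      -5 -5
DIV      1
PUSH 11  1 11
MUL      11
PUSH -5  11 -5
DUP      11 -5 -5
NEG      11 -5 5
ROT      -5 5 11
ROT      5 11 -5
ADD      5 6
SWAP     6 5
ADD      11
NEG      -11

-11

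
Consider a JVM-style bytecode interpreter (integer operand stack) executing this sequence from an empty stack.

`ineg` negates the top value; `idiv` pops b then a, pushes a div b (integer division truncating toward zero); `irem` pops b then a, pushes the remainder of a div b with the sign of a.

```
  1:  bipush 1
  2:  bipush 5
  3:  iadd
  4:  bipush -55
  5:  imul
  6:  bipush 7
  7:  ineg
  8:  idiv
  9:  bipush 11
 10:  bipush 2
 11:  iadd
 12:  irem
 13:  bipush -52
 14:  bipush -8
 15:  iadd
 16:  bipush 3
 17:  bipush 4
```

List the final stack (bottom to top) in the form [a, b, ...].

[8, -60, 3, 4]

bipush 1    [1]
bipush 5    [1, 5]
iadd        [6]
bipush -55  [6, -55]
imul        [-330]
bipush 7    [-330, 7]
ineg        [-330, -7]
idiv        [47]
bipush 11   [47, 11]
bipush 2    [47, 11, 2]
iadd        [47, 13]
irem        [8]
bipush -52  [8, -52]
bipush -8   [8, -52, -8]
iadd        [8, -60]
bipush 3    [8, -60, 3]
bipush 4    [8, -60, 3, 4]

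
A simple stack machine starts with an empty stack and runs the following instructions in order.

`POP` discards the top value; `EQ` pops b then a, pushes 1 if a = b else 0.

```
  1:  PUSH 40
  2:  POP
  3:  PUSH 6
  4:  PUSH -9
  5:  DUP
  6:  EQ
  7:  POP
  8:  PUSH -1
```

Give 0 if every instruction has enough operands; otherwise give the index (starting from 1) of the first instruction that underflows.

PUSH 40 : [40]
POP     : []
PUSH 6  : [6]
PUSH -9 : [6, -9]
DUP     : [6, -9, -9]
EQ      : [6, 1]
POP     : [6]
PUSH -1 : [6, -1]

0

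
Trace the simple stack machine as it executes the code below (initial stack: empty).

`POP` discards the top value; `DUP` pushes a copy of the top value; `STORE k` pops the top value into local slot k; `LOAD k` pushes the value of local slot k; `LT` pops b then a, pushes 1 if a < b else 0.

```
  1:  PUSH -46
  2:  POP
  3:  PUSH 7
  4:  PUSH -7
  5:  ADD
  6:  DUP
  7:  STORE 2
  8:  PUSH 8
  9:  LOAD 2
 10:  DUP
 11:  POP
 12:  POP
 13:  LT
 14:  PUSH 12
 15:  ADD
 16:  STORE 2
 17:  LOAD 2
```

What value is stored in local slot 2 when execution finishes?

PUSH -46  [-46]
POP       []
PUSH 7    [7]
PUSH -7   [7, -7]
ADD       [0]
DUP       [0, 0]
STORE 2   [0]
PUSH 8    [0, 8]
LOAD 2    [0, 8, 0]
DUP       [0, 8, 0, 0]
POP       [0, 8, 0]
POP       [0, 8]
LT        [1]
PUSH 12   [1, 12]
ADD       [13]
STORE 2   []
LOAD 2    [13]

13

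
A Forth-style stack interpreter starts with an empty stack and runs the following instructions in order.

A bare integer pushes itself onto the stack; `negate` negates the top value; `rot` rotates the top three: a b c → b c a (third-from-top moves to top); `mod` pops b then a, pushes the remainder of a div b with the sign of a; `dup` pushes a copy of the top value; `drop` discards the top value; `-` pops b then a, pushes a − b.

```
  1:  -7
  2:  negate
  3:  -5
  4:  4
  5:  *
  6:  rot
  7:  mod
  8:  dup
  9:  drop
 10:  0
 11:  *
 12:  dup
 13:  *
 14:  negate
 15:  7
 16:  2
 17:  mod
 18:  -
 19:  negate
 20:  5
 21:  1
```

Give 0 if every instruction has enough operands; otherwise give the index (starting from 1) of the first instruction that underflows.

-7     : -7
negate : 7
-5     : 7 -5
4      : 7 -5 4
*      : 7 -20
rot  — needs 3 operands, stack has 2 → underflow

6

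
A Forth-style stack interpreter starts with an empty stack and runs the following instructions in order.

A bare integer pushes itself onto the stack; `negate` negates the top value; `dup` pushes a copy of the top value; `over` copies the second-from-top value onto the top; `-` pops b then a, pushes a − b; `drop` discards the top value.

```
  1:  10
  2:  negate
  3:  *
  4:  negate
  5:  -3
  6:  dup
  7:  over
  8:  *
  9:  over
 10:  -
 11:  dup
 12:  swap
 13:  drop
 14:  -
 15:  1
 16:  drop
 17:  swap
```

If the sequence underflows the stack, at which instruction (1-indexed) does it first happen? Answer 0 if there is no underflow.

10     -> [10]
negate -> [-10]
*  — needs 2 operands, stack has 1 → underflow

3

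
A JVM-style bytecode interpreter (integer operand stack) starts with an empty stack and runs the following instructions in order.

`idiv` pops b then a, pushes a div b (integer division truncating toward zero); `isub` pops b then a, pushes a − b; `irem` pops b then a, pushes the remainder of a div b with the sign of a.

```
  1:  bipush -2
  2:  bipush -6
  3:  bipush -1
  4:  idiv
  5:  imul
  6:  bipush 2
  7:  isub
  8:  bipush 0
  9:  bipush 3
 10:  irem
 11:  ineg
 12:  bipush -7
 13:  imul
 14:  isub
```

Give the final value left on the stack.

bipush -2 → -2
bipush -6 → -2 -6
bipush -1 → -2 -6 -1
idiv      → -2 6
imul      → -12
bipush 2  → -12 2
isub      → -14
bipush 0  → -14 0
bipush 3  → -14 0 3
irem      → -14 0
ineg      → -14 0
bipush -7 → -14 0 -7
imul      → -14 0
isub      → -14

-14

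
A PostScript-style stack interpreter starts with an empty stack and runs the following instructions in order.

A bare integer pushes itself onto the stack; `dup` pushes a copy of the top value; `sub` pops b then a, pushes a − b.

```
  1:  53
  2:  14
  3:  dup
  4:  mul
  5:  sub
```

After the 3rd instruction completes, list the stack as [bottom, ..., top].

[53, 14, 14]

53  -> 53
14  -> 53 14
dup -> 53 14 14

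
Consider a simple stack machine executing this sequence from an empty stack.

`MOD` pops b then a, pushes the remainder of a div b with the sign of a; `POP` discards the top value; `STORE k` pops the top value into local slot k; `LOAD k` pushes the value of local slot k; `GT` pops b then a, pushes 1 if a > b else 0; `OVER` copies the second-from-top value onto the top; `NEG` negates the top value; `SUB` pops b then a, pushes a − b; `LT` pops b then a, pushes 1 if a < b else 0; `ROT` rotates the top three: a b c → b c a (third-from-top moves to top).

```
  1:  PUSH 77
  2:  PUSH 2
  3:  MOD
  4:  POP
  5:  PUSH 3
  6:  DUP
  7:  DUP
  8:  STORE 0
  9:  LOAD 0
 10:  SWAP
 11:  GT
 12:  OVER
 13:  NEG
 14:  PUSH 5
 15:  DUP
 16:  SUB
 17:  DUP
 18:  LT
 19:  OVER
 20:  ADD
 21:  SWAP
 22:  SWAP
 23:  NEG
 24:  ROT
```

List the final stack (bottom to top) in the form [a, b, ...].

[3, -3, 3, 0]

PUSH 77 -> [77]
PUSH 2  -> [77, 2]
MOD     -> [1]
POP     -> []
PUSH 3  -> [3]
DUP     -> [3, 3]
DUP     -> [3, 3, 3]
STORE 0 -> [3, 3]
LOAD 0  -> [3, 3, 3]
SWAP    -> [3, 3, 3]
GT      -> [3, 0]
OVER    -> [3, 0, 3]
NEG     -> [3, 0, -3]
PUSH 5  -> [3, 0, -3, 5]
DUP     -> [3, 0, -3, 5, 5]
SUB     -> [3, 0, -3, 0]
DUP     -> [3, 0, -3, 0, 0]
LT      -> [3, 0, -3, 0]
OVER    -> [3, 0, -3, 0, -3]
ADD     -> [3, 0, -3, -3]
SWAP    -> [3, 0, -3, -3]
SWAP    -> [3, 0, -3, -3]
NEG     -> [3, 0, -3, 3]
ROT     -> [3, -3, 3, 0]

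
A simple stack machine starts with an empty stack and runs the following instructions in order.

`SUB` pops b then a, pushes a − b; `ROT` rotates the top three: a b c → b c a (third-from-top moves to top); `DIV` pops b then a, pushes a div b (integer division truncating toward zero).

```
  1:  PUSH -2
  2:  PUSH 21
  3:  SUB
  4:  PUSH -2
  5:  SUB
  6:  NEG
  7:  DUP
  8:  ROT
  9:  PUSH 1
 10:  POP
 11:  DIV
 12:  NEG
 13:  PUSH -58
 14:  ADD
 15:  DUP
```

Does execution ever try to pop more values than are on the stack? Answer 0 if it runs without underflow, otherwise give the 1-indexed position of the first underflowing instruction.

PUSH -2 : -2
PUSH 21 : -2 21
SUB     : -23
PUSH -2 : -23 -2
SUB     : -21
NEG     : 21
DUP     : 21 21
ROT  — needs 3 operands, stack has 2 → underflow

8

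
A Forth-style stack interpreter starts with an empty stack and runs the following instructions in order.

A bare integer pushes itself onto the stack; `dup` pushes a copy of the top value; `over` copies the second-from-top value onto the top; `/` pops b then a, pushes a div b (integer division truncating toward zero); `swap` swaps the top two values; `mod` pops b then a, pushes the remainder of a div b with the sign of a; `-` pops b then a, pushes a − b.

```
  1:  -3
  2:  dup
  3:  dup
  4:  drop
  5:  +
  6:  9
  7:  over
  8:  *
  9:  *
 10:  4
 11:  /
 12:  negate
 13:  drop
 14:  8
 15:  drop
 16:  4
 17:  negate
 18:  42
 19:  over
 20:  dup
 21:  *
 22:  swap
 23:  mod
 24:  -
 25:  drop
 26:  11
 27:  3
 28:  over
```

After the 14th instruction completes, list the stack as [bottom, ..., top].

[8]

-3     : -3
dup    : -3 -3
dup    : -3 -3 -3
drop   : -3 -3
+      : -6
9      : -6 9
over   : -6 9 -6
*      : -6 -54
*      : 324
4      : 324 4
/      : 81
negate : -81
drop   : (empty)
8      : 8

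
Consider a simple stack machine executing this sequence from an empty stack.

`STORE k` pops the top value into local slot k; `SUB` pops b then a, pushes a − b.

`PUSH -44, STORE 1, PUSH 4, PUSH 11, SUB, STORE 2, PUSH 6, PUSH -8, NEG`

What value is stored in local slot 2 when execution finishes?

-7

PUSH -44 -> -44
STORE 1  -> (empty)
PUSH 4   -> 4
PUSH 11  -> 4 11
SUB      -> -7
STORE 2  -> (empty)
PUSH 6   -> 6
PUSH -8  -> 6 -8
NEG      -> 6 8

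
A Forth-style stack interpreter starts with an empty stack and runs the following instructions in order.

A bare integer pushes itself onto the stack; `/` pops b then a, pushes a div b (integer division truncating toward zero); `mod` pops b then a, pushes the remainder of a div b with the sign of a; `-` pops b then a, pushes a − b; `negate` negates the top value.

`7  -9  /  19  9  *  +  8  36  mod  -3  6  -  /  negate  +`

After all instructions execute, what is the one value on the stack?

171

7       7
-9      7 -9
/       0
19      0 19
9       0 19 9
*       0 171
+       171
8       171 8
36      171 8 36
mod     171 8
-3      171 8 -3
6       171 8 -3 6
-       171 8 -9
/       171 0
negate  171 0
+       171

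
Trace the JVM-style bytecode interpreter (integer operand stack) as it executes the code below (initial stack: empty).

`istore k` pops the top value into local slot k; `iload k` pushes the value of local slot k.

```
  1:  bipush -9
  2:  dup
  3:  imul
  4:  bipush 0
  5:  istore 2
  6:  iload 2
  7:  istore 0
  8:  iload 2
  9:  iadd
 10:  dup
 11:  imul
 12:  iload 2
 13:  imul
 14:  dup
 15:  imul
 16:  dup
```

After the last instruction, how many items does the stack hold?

bipush -9 : -9
dup       : -9 -9
imul      : 81
bipush 0  : 81 0
istore 2  : 81
iload 2   : 81 0
istore 0  : 81
iload 2   : 81 0
iadd      : 81
dup       : 81 81
imul      : 6561
iload 2   : 6561 0
imul      : 0
dup       : 0 0
imul      : 0
dup       : 0 0

2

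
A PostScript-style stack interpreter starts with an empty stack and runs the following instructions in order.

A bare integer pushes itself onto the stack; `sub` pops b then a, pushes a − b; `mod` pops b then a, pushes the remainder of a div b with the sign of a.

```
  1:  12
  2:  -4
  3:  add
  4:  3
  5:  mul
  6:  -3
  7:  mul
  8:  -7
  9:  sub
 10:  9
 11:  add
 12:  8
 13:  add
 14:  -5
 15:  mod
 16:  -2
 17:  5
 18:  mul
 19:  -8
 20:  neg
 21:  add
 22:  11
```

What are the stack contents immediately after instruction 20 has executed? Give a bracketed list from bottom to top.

[-3, -10, 8]

12  -> 12
-4  -> 12 -4
add -> 8
3   -> 8 3
mul -> 24
-3  -> 24 -3
mul -> -72
-7  -> -72 -7
sub -> -65
9   -> -65 9
add -> -56
8   -> -56 8
add -> -48
-5  -> -48 -5
mod -> -3
-2  -> -3 -2
5   -> -3 -2 5
mul -> -3 -10
-8  -> -3 -10 -8
neg -> -3 -10 8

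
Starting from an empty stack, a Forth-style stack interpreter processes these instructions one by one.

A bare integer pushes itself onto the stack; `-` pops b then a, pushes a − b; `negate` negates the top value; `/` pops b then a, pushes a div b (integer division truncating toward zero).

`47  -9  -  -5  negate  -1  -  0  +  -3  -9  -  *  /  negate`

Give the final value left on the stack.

-1

47     : 47
-9     : 47 -9
-      : 56
-5     : 56 -5
negate : 56 5
-1     : 56 5 -1
-      : 56 6
0      : 56 6 0
+      : 56 6
-3     : 56 6 -3
-9     : 56 6 -3 -9
-      : 56 6 6
*      : 56 36
/      : 1
negate : -1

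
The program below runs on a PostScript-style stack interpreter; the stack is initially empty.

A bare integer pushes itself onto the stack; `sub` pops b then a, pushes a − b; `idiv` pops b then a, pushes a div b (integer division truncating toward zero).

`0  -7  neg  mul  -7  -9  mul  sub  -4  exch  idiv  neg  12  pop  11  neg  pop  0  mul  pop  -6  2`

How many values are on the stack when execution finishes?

2

0    → 0
-7   → 0 -7
neg  → 0 7
mul  → 0
-7   → 0 -7
-9   → 0 -7 -9
mul  → 0 63
sub  → -63
-4   → -63 -4
exch → -4 -63
idiv → 0
neg  → 0
12   → 0 12
pop  → 0
11   → 0 11
neg  → 0 -11
pop  → 0
0    → 0 0
mul  → 0
pop  → (empty)
-6   → -6
2    → -6 2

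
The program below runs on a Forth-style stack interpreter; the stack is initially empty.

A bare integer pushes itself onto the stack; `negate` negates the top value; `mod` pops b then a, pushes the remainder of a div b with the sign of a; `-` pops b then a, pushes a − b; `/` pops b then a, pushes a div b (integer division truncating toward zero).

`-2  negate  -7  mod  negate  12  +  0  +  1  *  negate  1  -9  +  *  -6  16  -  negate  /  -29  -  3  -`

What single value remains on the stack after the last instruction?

-2     : [-2]
negate : [2]
-7     : [2, -7]
mod    : [2]
negate : [-2]
12     : [-2, 12]
+      : [10]
0      : [10, 0]
+      : [10]
1      : [10, 1]
*      : [10]
negate : [-10]
1      : [-10, 1]
-9     : [-10, 1, -9]
+      : [-10, -8]
*      : [80]
-6     : [80, -6]
16     : [80, -6, 16]
-      : [80, -22]
negate : [80, 22]
/      : [3]
-29    : [3, -29]
-      : [32]
3      : [32, 3]
-      : [29]

29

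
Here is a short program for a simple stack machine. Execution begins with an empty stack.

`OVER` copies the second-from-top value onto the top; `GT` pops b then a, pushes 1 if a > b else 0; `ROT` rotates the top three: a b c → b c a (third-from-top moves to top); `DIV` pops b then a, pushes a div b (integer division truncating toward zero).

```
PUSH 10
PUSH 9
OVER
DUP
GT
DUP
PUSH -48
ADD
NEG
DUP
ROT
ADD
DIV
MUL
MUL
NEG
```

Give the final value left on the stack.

-90

PUSH 10  → [10]
PUSH 9   → [10, 9]
OVER     → [10, 9, 10]
DUP      → [10, 9, 10, 10]
GT       → [10, 9, 0]
DUP      → [10, 9, 0, 0]
PUSH -48 → [10, 9, 0, 0, -48]
ADD      → [10, 9, 0, -48]
NEG      → [10, 9, 0, 48]
DUP      → [10, 9, 0, 48, 48]
ROT      → [10, 9, 48, 48, 0]
ADD      → [10, 9, 48, 48]
DIV      → [10, 9, 1]
MUL      → [10, 9]
MUL      → [90]
NEG      → [-90]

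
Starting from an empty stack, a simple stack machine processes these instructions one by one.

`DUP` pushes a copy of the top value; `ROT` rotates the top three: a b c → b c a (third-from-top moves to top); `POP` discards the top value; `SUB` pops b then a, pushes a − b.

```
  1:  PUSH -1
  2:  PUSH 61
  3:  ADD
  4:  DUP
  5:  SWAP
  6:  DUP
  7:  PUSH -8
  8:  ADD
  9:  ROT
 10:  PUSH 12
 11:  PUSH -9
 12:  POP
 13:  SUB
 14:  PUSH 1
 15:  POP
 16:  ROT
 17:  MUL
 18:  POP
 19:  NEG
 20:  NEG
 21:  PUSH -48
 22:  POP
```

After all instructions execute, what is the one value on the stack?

PUSH -1  -> [-1]
PUSH 61  -> [-1, 61]
ADD      -> [60]
DUP      -> [60, 60]
SWAP     -> [60, 60]
DUP      -> [60, 60, 60]
PUSH -8  -> [60, 60, 60, -8]
ADD      -> [60, 60, 52]
ROT      -> [60, 52, 60]
PUSH 12  -> [60, 52, 60, 12]
PUSH -9  -> [60, 52, 60, 12, -9]
POP      -> [60, 52, 60, 12]
SUB      -> [60, 52, 48]
PUSH 1   -> [60, 52, 48, 1]
POP      -> [60, 52, 48]
ROT      -> [52, 48, 60]
MUL      -> [52, 2880]
POP      -> [52]
NEG      -> [-52]
NEG      -> [52]
PUSH -48 -> [52, -48]
POP      -> [52]

52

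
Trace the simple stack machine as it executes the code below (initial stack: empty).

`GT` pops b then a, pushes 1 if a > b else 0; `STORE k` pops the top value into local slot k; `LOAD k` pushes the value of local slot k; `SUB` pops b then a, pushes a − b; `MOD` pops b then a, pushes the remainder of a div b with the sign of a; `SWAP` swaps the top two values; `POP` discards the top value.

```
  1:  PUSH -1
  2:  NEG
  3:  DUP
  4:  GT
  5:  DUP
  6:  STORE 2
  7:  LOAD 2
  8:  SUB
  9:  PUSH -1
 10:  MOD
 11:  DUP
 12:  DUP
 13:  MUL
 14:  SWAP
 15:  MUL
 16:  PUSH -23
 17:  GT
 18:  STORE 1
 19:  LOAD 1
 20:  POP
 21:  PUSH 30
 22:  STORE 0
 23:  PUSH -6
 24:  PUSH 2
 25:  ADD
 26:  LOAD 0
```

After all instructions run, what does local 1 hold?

1

PUSH -1  → -1
NEG      → 1
DUP      → 1 1
GT       → 0
DUP      → 0 0
STORE 2  → 0
LOAD 2   → 0 0
SUB      → 0
PUSH -1  → 0 -1
MOD      → 0
DUP      → 0 0
DUP      → 0 0 0
MUL      → 0 0
SWAP     → 0 0
MUL      → 0
PUSH -23 → 0 -23
GT       → 1
STORE 1  → (empty)
LOAD 1   → 1
POP      → (empty)
PUSH 30  → 30
STORE 0  → (empty)
PUSH -6  → -6
PUSH 2   → -6 2
ADD      → -4
LOAD 0   → -4 30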